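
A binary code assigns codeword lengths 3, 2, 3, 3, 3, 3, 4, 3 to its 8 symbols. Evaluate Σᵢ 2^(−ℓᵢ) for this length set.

1.0625

With common denominator 2^4 = 16: Σ 2^(−ℓᵢ) = 2/16 + 4/16 + 2/16 + 2/16 + 2/16 + 2/16 + 1/16 + 2/16 = 17/16 = 1.0625.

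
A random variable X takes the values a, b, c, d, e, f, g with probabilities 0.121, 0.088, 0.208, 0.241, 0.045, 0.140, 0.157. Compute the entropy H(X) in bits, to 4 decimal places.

2.6610 bits

H = −Σ pᵢ log₂ pᵢ.
−0.121·log₂(0.121) = 0.3687
−0.088·log₂(0.088) = 0.3086
−0.208·log₂(0.208) = 0.4712
−0.241·log₂(0.241) = 0.4947
−0.045·log₂(0.045) = 0.2013
−0.140·log₂(0.140) = 0.3971
−0.157·log₂(0.157) = 0.4194
Sum ≈ 2.6610 → 2.6610 bits.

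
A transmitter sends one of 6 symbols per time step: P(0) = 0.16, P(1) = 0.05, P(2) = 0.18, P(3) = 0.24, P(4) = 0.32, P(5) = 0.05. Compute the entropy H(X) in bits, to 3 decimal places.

2.321 bits

H = −Σ pᵢ log₂ pᵢ.
−0.16·log₂(0.16) = 0.4230
−0.05·log₂(0.05) = 0.2161
−0.18·log₂(0.18) = 0.4453
−0.24·log₂(0.24) = 0.4941
−0.32·log₂(0.32) = 0.5260
−0.05·log₂(0.05) = 0.2161
Sum ≈ 2.3207 → 2.321 bits.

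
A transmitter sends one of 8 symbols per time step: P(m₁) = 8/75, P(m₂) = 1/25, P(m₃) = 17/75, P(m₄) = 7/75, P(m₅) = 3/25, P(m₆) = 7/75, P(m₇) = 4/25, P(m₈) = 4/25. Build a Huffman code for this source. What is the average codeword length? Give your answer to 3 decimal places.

2.907 bits/symbol

Repeatedly combine the two least-probable nodes; the expected code length is the sum of the merged weights.
merge 1/25 + 7/75 → 2/15
merge 7/75 + 8/75 → 1/5
merge 3/25 + 2/15 → 19/75
merge 4/25 + 4/25 → 8/25
merge 1/5 + 17/75 → 32/75
merge 19/75 + 8/25 → 43/75
merge 32/75 + 43/75 → 1
L = 2/15 + 1/5 + 19/75 + 8/25 + 32/75 + 43/75 + 1 = 218/75 ≈ 2.907 bits/symbol.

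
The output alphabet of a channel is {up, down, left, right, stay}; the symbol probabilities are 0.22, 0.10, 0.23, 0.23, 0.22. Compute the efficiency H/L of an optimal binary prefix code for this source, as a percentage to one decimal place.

97.8%

Entropy H = −Σ p log₂ p ≈ 2.2687 bits.
Huffman merges: 1/10+11/50→8/25; 11/50+23/100→9/20; 23/100+8/25→11/20; 9/20+11/20→1. L = 58/25 ≈ 2.3200.
Efficiency = H/L = 2.2687/2.3200 = 97.8%.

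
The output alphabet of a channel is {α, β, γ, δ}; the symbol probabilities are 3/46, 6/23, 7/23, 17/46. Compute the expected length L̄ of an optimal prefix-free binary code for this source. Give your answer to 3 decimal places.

Repeatedly combine the two least-probable nodes; the expected code length is the sum of the merged weights.
merge 3/46 + 6/23 → 15/46
merge 7/23 + 15/46 → 29/46
merge 17/46 + 29/46 → 1
L = 15/46 + 29/46 + 1 = 45/23 ≈ 1.957 bits/symbol.

1.957 bits/symbol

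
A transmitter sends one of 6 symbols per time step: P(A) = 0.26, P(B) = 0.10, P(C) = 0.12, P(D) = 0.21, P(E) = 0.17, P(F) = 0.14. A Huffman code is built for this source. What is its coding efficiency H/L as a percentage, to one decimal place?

Entropy H = −Σ p log₂ p ≈ 2.5091 bits.
Huffman merges: 1/10+3/25→11/50; 7/50+17/100→31/100; 21/100+11/50→43/100; 13/50+31/100→57/100; 43/100+57/100→1. L = 253/100 ≈ 2.5300.
Efficiency = H/L = 2.5091/2.5300 = 99.2%.

99.2%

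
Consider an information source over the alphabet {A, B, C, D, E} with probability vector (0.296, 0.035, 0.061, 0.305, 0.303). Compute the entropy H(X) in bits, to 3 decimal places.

H = −Σ pᵢ log₂ pᵢ.
−0.296·log₂(0.296) = 0.5199
−0.035·log₂(0.035) = 0.1693
−0.061·log₂(0.061) = 0.2461
−0.305·log₂(0.305) = 0.5225
−0.303·log₂(0.303) = 0.5220
Sum ≈ 1.9797 → 1.980 bits.

1.980 bits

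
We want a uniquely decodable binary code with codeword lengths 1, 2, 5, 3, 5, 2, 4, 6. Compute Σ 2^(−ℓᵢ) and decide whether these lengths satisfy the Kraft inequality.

1.265625; no

With common denominator 2^6 = 64: Σ 2^(−ℓᵢ) = 32/64 + 16/64 + 2/64 + 8/64 + 2/64 + 16/64 + 4/64 + 1/64 = 81/64 = 1.265625.
Kraft's inequality requires Σ ≤ 1; here Σ = 1.265625 > 1, so no such prefix code exists.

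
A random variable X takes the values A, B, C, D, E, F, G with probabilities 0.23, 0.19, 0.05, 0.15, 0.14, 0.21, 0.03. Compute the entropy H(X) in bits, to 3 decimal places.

H = −Σ pᵢ log₂ pᵢ.
−0.23·log₂(0.23) = 0.4877
−0.19·log₂(0.19) = 0.4552
−0.05·log₂(0.05) = 0.2161
−0.15·log₂(0.15) = 0.4105
−0.14·log₂(0.14) = 0.3971
−0.21·log₂(0.21) = 0.4728
−0.03·log₂(0.03) = 0.1518
Sum ≈ 2.5912 → 2.591 bits.

2.591 bits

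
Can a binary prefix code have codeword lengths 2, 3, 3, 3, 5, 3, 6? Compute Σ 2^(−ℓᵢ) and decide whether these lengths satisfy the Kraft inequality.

0.796875; yes

With common denominator 2^6 = 64: Σ 2^(−ℓᵢ) = 16/64 + 8/64 + 8/64 + 8/64 + 2/64 + 8/64 + 1/64 = 51/64 = 0.796875.
Kraft's inequality requires Σ ≤ 1; here Σ = 0.796875 ≤ 1, so such a prefix code exists.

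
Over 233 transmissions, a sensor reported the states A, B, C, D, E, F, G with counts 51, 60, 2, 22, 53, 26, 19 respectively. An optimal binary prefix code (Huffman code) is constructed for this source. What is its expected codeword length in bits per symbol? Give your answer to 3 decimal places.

2.571 bits/symbol

Probabilities are the counts divided by 233.
Repeatedly combine the two least-probable nodes; the expected code length is the sum of the merged weights.
merge 2/233 + 19/233 → 21/233
merge 21/233 + 22/233 → 43/233
merge 26/233 + 43/233 → 69/233
merge 51/233 + 53/233 → 104/233
merge 60/233 + 69/233 → 129/233
merge 104/233 + 129/233 → 1
L = 21/233 + 43/233 + 69/233 + 104/233 + 129/233 + 1 = 599/233 ≈ 2.571 bits/symbol.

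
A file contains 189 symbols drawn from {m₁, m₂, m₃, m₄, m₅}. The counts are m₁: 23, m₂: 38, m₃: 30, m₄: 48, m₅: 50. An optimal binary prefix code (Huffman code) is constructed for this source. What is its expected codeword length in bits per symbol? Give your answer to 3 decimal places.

Probabilities are the counts divided by 189.
Repeatedly combine the two least-probable nodes; the expected code length is the sum of the merged weights.
merge 23/189 + 10/63 → 53/189
merge 38/189 + 16/63 → 86/189
merge 50/189 + 53/189 → 103/189
merge 86/189 + 103/189 → 1
L = 53/189 + 86/189 + 103/189 + 1 = 431/189 ≈ 2.280 bits/symbol.

2.280 bits/symbol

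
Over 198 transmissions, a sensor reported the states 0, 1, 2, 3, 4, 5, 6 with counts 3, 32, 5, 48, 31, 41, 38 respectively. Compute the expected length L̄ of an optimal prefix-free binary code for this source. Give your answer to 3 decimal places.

2.591 bits/symbol

Probabilities are the counts divided by 198.
Repeatedly combine the two least-probable nodes; the expected code length is the sum of the merged weights.
merge 1/66 + 5/198 → 4/99
merge 4/99 + 31/198 → 13/66
merge 16/99 + 19/99 → 35/99
merge 13/66 + 41/198 → 40/99
merge 8/33 + 35/99 → 59/99
merge 40/99 + 59/99 → 1
L = 4/99 + 13/66 + 35/99 + 40/99 + 59/99 + 1 = 57/22 ≈ 2.591 bits/symbol.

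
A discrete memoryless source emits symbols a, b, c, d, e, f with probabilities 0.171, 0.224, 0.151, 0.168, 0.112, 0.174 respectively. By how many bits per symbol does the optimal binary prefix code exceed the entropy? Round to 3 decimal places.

0.046 bits

Entropy H = −Σ p log₂ p ≈ 2.5561 bits.
Huffman merges: 14/125+151/1000→263/1000; 21/125+171/1000→339/1000; 87/500+28/125→199/500; 263/1000+339/1000→301/500; 199/500+301/500→1. L = 1301/500 ≈ 2.6020.
L − H = 2.6020 − 2.5561 = 0.046 bits.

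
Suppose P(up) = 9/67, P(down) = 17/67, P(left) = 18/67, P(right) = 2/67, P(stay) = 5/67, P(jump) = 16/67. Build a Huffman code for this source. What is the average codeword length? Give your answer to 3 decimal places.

Repeatedly combine the two least-probable nodes; the expected code length is the sum of the merged weights.
merge 2/67 + 5/67 → 7/67
merge 7/67 + 9/67 → 16/67
merge 16/67 + 16/67 → 32/67
merge 17/67 + 18/67 → 35/67
merge 32/67 + 35/67 → 1
L = 7/67 + 16/67 + 32/67 + 35/67 + 1 = 157/67 ≈ 2.343 bits/symbol.

2.343 bits/symbol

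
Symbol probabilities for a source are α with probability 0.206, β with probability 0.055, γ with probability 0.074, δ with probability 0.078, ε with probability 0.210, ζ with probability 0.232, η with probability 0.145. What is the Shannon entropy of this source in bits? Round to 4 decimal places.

H = −Σ pᵢ log₂ pᵢ.
−0.206·log₂(0.206) = 0.4695
−0.055·log₂(0.055) = 0.2301
−0.074·log₂(0.074) = 0.2780
−0.078·log₂(0.078) = 0.2871
−0.210·log₂(0.210) = 0.4728
−0.232·log₂(0.232) = 0.4890
−0.145·log₂(0.145) = 0.4040
Sum ≈ 2.6305 → 2.6305 bits.

2.6305 bits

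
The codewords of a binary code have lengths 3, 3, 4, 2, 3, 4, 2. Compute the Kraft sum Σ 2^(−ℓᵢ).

1

With common denominator 2^4 = 16: Σ 2^(−ℓᵢ) = 2/16 + 2/16 + 1/16 + 4/16 + 2/16 + 1/16 + 4/16 = 16/16 = 1.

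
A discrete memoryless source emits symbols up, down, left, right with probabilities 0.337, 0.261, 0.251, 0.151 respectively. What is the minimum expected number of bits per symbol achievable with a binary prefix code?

Repeatedly combine the two least-probable nodes; the expected code length is the sum of the merged weights.
merge 151/1000 + 251/1000 → 201/500
merge 261/1000 + 337/1000 → 299/500
merge 201/500 + 299/500 → 1
L = 201/500 + 299/500 + 1 = 2 bits/symbol.

2 bits/symbol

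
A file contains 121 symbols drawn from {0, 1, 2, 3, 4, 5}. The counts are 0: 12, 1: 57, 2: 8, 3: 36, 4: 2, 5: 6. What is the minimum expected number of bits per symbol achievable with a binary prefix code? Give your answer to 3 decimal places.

Probabilities are the counts divided by 121.
Repeatedly combine the two least-probable nodes; the expected code length is the sum of the merged weights.
merge 2/121 + 6/121 → 8/121
merge 8/121 + 8/121 → 16/121
merge 12/121 + 16/121 → 28/121
merge 28/121 + 36/121 → 64/121
merge 57/121 + 64/121 → 1
L = 8/121 + 16/121 + 28/121 + 64/121 + 1 = 237/121 ≈ 1.959 bits/symbol.

1.959 bits/symbol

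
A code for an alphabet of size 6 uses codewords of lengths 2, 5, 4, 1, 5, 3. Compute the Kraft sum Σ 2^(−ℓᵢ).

1

With common denominator 2^5 = 32: Σ 2^(−ℓᵢ) = 8/32 + 1/32 + 2/32 + 16/32 + 1/32 + 4/32 = 32/32 = 1.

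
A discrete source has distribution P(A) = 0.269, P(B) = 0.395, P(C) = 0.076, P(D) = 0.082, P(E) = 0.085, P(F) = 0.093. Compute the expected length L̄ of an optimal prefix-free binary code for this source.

Repeatedly combine the two least-probable nodes; the expected code length is the sum of the merged weights.
merge 19/250 + 41/500 → 79/500
merge 17/200 + 93/1000 → 89/500
merge 79/500 + 89/500 → 42/125
merge 269/1000 + 42/125 → 121/200
merge 79/200 + 121/200 → 1
L = 79/500 + 89/500 + 42/125 + 121/200 + 1 = 2277/1000 = 2.277 bits/symbol.

2.277 bits/symbol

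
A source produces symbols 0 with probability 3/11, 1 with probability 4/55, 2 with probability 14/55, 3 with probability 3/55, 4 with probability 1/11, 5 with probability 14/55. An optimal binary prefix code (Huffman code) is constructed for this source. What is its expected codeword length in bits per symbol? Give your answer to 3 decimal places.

Repeatedly combine the two least-probable nodes; the expected code length is the sum of the merged weights.
merge 3/55 + 4/55 → 7/55
merge 1/11 + 7/55 → 12/55
merge 12/55 + 14/55 → 26/55
merge 14/55 + 3/11 → 29/55
merge 26/55 + 29/55 → 1
L = 7/55 + 12/55 + 26/55 + 29/55 + 1 = 129/55 ≈ 2.345 bits/symbol.

2.345 bits/symbol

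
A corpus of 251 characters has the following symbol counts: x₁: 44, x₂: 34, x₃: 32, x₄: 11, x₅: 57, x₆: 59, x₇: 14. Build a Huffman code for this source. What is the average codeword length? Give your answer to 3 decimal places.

2.637 bits/symbol

Probabilities are the counts divided by 251.
Repeatedly combine the two least-probable nodes; the expected code length is the sum of the merged weights.
merge 11/251 + 14/251 → 25/251
merge 25/251 + 32/251 → 57/251
merge 34/251 + 44/251 → 78/251
merge 57/251 + 57/251 → 114/251
merge 59/251 + 78/251 → 137/251
merge 114/251 + 137/251 → 1
L = 25/251 + 57/251 + 78/251 + 114/251 + 137/251 + 1 = 662/251 ≈ 2.637 bits/symbol.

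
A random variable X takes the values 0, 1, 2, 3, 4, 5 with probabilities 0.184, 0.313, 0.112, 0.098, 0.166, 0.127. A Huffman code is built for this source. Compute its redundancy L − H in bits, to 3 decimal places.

Entropy H = −Σ p log₂ p ≈ 2.4642 bits.
Huffman merges: 49/500+14/125→21/100; 127/1000+83/500→293/1000; 23/125+21/100→197/500; 293/1000+313/1000→303/500; 197/500+303/500→1. L = 2503/1000 ≈ 2.5030.
L − H = 2.5030 − 2.4642 = 0.039 bits.

0.039 bits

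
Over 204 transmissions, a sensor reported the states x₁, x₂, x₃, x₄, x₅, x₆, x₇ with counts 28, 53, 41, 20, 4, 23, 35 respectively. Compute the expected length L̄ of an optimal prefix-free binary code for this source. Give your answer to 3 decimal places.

2.657 bits/symbol

Probabilities are the counts divided by 204.
Repeatedly combine the two least-probable nodes; the expected code length is the sum of the merged weights.
merge 1/51 + 5/51 → 2/17
merge 23/204 + 2/17 → 47/204
merge 7/51 + 35/204 → 21/68
merge 41/204 + 47/204 → 22/51
merge 53/204 + 21/68 → 29/51
merge 22/51 + 29/51 → 1
L = 2/17 + 47/204 + 21/68 + 22/51 + 29/51 + 1 = 271/102 ≈ 2.657 bits/symbol.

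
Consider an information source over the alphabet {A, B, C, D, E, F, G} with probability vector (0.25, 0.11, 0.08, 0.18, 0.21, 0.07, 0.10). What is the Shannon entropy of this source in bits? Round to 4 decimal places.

H = −Σ pᵢ log₂ pᵢ.
−0.25·log₂(0.25) = 0.5000
−0.11·log₂(0.11) = 0.3503
−0.08·log₂(0.08) = 0.2915
−0.18·log₂(0.18) = 0.4453
−0.21·log₂(0.21) = 0.4728
−0.07·log₂(0.07) = 0.2686
−0.10·log₂(0.10) = 0.3322
Sum ≈ 2.6607 → 2.6607 bits.

2.6607 bits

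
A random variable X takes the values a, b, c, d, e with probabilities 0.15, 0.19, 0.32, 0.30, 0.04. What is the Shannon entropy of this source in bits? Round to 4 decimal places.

2.0986 bits

H = −Σ pᵢ log₂ pᵢ.
−0.15·log₂(0.15) = 0.4105
−0.19·log₂(0.19) = 0.4552
−0.32·log₂(0.32) = 0.5260
−0.30·log₂(0.30) = 0.5211
−0.04·log₂(0.04) = 0.1858
Sum ≈ 2.0986 → 2.0986 bits.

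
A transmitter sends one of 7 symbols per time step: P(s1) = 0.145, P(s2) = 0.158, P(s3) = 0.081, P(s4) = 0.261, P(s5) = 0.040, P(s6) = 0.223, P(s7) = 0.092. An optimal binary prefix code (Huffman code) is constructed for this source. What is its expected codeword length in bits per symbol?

2.637 bits/symbol

Repeatedly combine the two least-probable nodes; the expected code length is the sum of the merged weights.
merge 1/25 + 81/1000 → 121/1000
merge 23/250 + 121/1000 → 213/1000
merge 29/200 + 79/500 → 303/1000
merge 213/1000 + 223/1000 → 109/250
merge 261/1000 + 303/1000 → 141/250
merge 109/250 + 141/250 → 1
L = 121/1000 + 213/1000 + 303/1000 + 109/250 + 141/250 + 1 = 2637/1000 = 2.637 bits/symbol.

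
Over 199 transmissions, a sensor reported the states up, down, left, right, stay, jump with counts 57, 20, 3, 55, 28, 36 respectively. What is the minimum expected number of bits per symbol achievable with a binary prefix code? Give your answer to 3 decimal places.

Probabilities are the counts divided by 199.
Repeatedly combine the two least-probable nodes; the expected code length is the sum of the merged weights.
merge 3/199 + 20/199 → 23/199
merge 23/199 + 28/199 → 51/199
merge 36/199 + 51/199 → 87/199
merge 55/199 + 57/199 → 112/199
merge 87/199 + 112/199 → 1
L = 23/199 + 51/199 + 87/199 + 112/199 + 1 = 472/199 ≈ 2.372 bits/symbol.

2.372 bits/symbol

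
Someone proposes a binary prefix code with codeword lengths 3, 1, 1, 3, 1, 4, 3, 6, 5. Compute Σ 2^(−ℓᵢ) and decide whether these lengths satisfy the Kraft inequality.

1.984375; no

With common denominator 2^6 = 64: Σ 2^(−ℓᵢ) = 8/64 + 32/64 + 32/64 + 8/64 + 32/64 + 4/64 + 8/64 + 1/64 + 2/64 = 127/64 = 1.984375.
Kraft's inequality requires Σ ≤ 1; here Σ = 1.984375 > 1, so no such prefix code exists.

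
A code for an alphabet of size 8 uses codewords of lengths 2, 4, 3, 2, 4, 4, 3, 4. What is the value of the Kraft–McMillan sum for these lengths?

With common denominator 2^4 = 16: Σ 2^(−ℓᵢ) = 4/16 + 1/16 + 2/16 + 4/16 + 1/16 + 1/16 + 2/16 + 1/16 = 16/16 = 1.

1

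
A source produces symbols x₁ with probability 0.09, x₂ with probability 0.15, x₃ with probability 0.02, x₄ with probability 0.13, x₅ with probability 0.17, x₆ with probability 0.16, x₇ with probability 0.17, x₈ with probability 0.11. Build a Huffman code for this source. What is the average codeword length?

2.94 bits/symbol

Repeatedly combine the two least-probable nodes; the expected code length is the sum of the merged weights.
merge 1/50 + 9/100 → 11/100
merge 11/100 + 11/100 → 11/50
merge 13/100 + 3/20 → 7/25
merge 4/25 + 17/100 → 33/100
merge 17/100 + 11/50 → 39/100
merge 7/25 + 33/100 → 61/100
merge 39/100 + 61/100 → 1
L = 11/100 + 11/50 + 7/25 + 33/100 + 39/100 + 61/100 + 1 = 147/50 = 2.94 bits/symbol.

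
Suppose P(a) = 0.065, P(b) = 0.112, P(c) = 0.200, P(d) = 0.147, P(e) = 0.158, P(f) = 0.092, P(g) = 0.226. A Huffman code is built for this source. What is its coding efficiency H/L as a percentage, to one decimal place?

99.0%

Entropy H = −Σ p log₂ p ≈ 2.7033 bits.
Huffman merges: 13/200+23/250→157/1000; 14/125+147/1000→259/1000; 157/1000+79/500→63/200; 1/5+113/500→213/500; 259/1000+63/200→287/500; 213/500+287/500→1. L = 2731/1000 ≈ 2.7310.
Efficiency = H/L = 2.7033/2.7310 = 99.0%.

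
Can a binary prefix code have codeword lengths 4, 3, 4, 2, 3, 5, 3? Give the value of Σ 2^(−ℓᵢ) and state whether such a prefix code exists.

0.78125; yes

With common denominator 2^5 = 32: Σ 2^(−ℓᵢ) = 2/32 + 4/32 + 2/32 + 8/32 + 4/32 + 1/32 + 4/32 = 25/32 = 0.78125.
Kraft's inequality requires Σ ≤ 1; here Σ = 0.78125 ≤ 1, so such a prefix code exists.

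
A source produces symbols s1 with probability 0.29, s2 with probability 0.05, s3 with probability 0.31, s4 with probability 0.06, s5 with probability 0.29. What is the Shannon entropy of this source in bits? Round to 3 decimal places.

2.019 bits

H = −Σ pᵢ log₂ pᵢ.
−0.29·log₂(0.29) = 0.5179
−0.05·log₂(0.05) = 0.2161
−0.31·log₂(0.31) = 0.5238
−0.06·log₂(0.06) = 0.2435
−0.29·log₂(0.29) = 0.5179
Sum ≈ 2.0192 → 2.019 bits.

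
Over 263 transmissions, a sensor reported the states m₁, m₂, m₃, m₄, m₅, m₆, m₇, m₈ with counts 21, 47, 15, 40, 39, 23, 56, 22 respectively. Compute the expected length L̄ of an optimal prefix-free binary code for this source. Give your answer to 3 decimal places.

Probabilities are the counts divided by 263.
Repeatedly combine the two least-probable nodes; the expected code length is the sum of the merged weights.
merge 15/263 + 21/263 → 36/263
merge 22/263 + 23/263 → 45/263
merge 36/263 + 39/263 → 75/263
merge 40/263 + 45/263 → 85/263
merge 47/263 + 56/263 → 103/263
merge 75/263 + 85/263 → 160/263
merge 103/263 + 160/263 → 1
L = 36/263 + 45/263 + 75/263 + 85/263 + 103/263 + 160/263 + 1 = 767/263 ≈ 2.916 bits/symbol.

2.916 bits/symbol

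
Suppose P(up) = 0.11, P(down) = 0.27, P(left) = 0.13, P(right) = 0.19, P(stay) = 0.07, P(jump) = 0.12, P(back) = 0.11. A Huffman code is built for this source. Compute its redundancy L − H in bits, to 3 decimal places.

0.036 bits

Entropy H = −Σ p log₂ p ≈ 2.6841 bits.
Huffman merges: 7/100+11/100→9/50; 11/100+3/25→23/100; 13/100+9/50→31/100; 19/100+23/100→21/50; 27/100+31/100→29/50; 21/50+29/50→1. L = 68/25 ≈ 2.7200.
L − H = 2.7200 − 2.6841 = 0.036 bits.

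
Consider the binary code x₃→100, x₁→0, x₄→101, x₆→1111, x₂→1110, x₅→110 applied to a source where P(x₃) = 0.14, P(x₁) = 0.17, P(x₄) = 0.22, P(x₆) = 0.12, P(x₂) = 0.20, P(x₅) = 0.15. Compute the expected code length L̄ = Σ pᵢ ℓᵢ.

2.98 bits/symbol

L̄ = Σ pᵢ·ℓᵢ = 0.14·3 + 0.17·1 + 0.22·3 + 0.12·4 + 0.20·4 + 0.15·3 = 2.98 bits/symbol.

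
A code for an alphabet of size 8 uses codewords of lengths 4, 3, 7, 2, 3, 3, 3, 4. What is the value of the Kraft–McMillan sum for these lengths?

0.8828125

With common denominator 2^7 = 128: Σ 2^(−ℓᵢ) = 8/128 + 16/128 + 1/128 + 32/128 + 16/128 + 16/128 + 16/128 + 8/128 = 113/128 = 0.8828125.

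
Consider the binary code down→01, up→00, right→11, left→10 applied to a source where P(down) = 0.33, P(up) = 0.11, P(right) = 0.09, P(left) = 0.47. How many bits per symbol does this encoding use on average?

2 bits/symbol

L̄ = Σ pᵢ·ℓᵢ = 0.33·2 + 0.11·2 + 0.09·2 + 0.47·2 = 2 bits/symbol.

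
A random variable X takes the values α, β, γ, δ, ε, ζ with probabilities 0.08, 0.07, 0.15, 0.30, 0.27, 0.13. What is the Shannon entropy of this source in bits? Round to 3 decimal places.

2.384 bits

H = −Σ pᵢ log₂ pᵢ.
−0.08·log₂(0.08) = 0.2915
−0.07·log₂(0.07) = 0.2686
−0.15·log₂(0.15) = 0.4105
−0.30·log₂(0.30) = 0.5211
−0.27·log₂(0.27) = 0.5100
−0.13·log₂(0.13) = 0.3826
Sum ≈ 2.3844 → 2.384 bits.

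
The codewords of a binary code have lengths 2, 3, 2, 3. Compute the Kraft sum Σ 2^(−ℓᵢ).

With common denominator 2^3 = 8: Σ 2^(−ℓᵢ) = 2/8 + 1/8 + 2/8 + 1/8 = 6/8 = 0.75.

0.75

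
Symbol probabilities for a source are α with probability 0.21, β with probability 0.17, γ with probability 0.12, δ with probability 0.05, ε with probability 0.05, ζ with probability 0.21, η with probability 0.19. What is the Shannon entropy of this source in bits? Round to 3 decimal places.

H = −Σ pᵢ log₂ pᵢ.
−0.21·log₂(0.21) = 0.4728
−0.17·log₂(0.17) = 0.4346
−0.12·log₂(0.12) = 0.3671
−0.05·log₂(0.05) = 0.2161
−0.05·log₂(0.05) = 0.2161
−0.21·log₂(0.21) = 0.4728
−0.19·log₂(0.19) = 0.4552
Sum ≈ 2.6347 → 2.635 bits.

2.635 bits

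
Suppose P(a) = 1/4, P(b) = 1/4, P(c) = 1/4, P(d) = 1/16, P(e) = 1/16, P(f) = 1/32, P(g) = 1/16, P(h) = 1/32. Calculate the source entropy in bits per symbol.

Each probability is a power of 1/2, so log₂(1/p) is an integer.
H = Σ p·log₂(1/p) = 1/4·2 + 1/4·2 + 1/4·2 + 1/16·4 + 1/16·4 + 1/32·5 + 1/16·4 + 1/32·5 = 2.5625 bits.

2.5625 bits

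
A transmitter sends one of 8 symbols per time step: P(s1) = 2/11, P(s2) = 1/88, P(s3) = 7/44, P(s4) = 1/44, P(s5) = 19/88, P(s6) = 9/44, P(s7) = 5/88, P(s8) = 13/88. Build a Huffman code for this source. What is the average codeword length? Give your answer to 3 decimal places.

2.705 bits/symbol

Repeatedly combine the two least-probable nodes; the expected code length is the sum of the merged weights.
merge 1/88 + 1/44 → 3/88
merge 3/88 + 5/88 → 1/11
merge 1/11 + 13/88 → 21/88
merge 7/44 + 2/11 → 15/44
merge 9/44 + 19/88 → 37/88
merge 21/88 + 15/44 → 51/88
merge 37/88 + 51/88 → 1
L = 3/88 + 1/11 + 21/88 + 15/44 + 37/88 + 51/88 + 1 = 119/44 ≈ 2.705 bits/symbol.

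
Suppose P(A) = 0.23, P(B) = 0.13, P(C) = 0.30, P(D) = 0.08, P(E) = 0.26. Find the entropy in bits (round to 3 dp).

2.188 bits

H = −Σ pᵢ log₂ pᵢ.
−0.23·log₂(0.23) = 0.4877
−0.13·log₂(0.13) = 0.3826
−0.30·log₂(0.30) = 0.5211
−0.08·log₂(0.08) = 0.2915
−0.26·log₂(0.26) = 0.5053
Sum ≈ 2.1882 → 2.188 bits.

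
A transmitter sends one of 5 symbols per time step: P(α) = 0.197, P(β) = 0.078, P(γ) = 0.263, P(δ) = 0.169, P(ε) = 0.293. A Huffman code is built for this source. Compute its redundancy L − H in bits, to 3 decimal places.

Entropy H = −Σ p log₂ p ≈ 2.2079 bits.
Huffman merges: 39/500+169/1000→247/1000; 197/1000+247/1000→111/250; 263/1000+293/1000→139/250; 111/250+139/250→1. L = 2247/1000 ≈ 2.2470.
L − H = 2.2470 − 2.2079 = 0.039 bits.

0.039 bits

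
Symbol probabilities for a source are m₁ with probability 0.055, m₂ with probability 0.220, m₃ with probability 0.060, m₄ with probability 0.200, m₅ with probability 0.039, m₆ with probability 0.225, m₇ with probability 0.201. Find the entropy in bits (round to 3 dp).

H = −Σ pᵢ log₂ pᵢ.
−0.055·log₂(0.055) = 0.2301
−0.220·log₂(0.220) = 0.4806
−0.060·log₂(0.060) = 0.2435
−0.200·log₂(0.200) = 0.4644
−0.039·log₂(0.039) = 0.1825
−0.225·log₂(0.225) = 0.4842
−0.201·log₂(0.201) = 0.4653
Sum ≈ 2.5506 → 2.551 bits.

2.551 bits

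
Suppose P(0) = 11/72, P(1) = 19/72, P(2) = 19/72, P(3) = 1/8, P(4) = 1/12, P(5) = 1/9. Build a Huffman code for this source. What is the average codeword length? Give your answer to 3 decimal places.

Repeatedly combine the two least-probable nodes; the expected code length is the sum of the merged weights.
merge 1/12 + 1/9 → 7/36
merge 1/8 + 11/72 → 5/18
merge 7/36 + 19/72 → 11/24
merge 19/72 + 5/18 → 13/24
merge 11/24 + 13/24 → 1
L = 7/36 + 5/18 + 11/24 + 13/24 + 1 = 89/36 ≈ 2.472 bits/symbol.

2.472 bits/symbol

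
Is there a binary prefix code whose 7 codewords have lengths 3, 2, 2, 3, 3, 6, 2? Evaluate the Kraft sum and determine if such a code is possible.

With common denominator 2^6 = 64: Σ 2^(−ℓᵢ) = 8/64 + 16/64 + 16/64 + 8/64 + 8/64 + 1/64 + 16/64 = 73/64 = 1.140625.
Kraft's inequality requires Σ ≤ 1; here Σ = 1.140625 > 1, so no such prefix code exists.

1.140625; no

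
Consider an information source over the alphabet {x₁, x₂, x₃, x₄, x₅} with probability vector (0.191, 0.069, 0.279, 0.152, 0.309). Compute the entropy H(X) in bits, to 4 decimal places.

H = −Σ pᵢ log₂ pᵢ.
−0.191·log₂(0.191) = 0.4562
−0.069·log₂(0.069) = 0.2662
−0.279·log₂(0.279) = 0.5138
−0.152·log₂(0.152) = 0.4131
−0.309·log₂(0.309) = 0.5235
Sum ≈ 2.1728 → 2.1728 bits.

2.1728 bits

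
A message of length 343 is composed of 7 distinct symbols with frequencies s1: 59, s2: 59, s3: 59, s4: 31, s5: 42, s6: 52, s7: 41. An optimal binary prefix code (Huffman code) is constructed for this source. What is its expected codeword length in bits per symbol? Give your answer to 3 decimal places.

2.828 bits/symbol

Probabilities are the counts divided by 343.
Repeatedly combine the two least-probable nodes; the expected code length is the sum of the merged weights.
merge 31/343 + 41/343 → 72/343
merge 6/49 + 52/343 → 94/343
merge 59/343 + 59/343 → 118/343
merge 59/343 + 72/343 → 131/343
merge 94/343 + 118/343 → 212/343
merge 131/343 + 212/343 → 1
L = 72/343 + 94/343 + 118/343 + 131/343 + 212/343 + 1 = 970/343 ≈ 2.828 bits/symbol.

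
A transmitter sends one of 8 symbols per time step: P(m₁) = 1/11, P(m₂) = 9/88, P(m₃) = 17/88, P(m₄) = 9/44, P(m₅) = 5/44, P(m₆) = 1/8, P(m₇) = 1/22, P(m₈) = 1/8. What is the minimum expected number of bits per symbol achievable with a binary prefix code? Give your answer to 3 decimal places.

2.932 bits/symbol

Repeatedly combine the two least-probable nodes; the expected code length is the sum of the merged weights.
merge 1/22 + 1/11 → 3/22
merge 9/88 + 5/44 → 19/88
merge 1/8 + 1/8 → 1/4
merge 3/22 + 17/88 → 29/88
merge 9/44 + 19/88 → 37/88
merge 1/4 + 29/88 → 51/88
merge 37/88 + 51/88 → 1
L = 3/22 + 19/88 + 1/4 + 29/88 + 37/88 + 51/88 + 1 = 129/44 ≈ 2.932 bits/symbol.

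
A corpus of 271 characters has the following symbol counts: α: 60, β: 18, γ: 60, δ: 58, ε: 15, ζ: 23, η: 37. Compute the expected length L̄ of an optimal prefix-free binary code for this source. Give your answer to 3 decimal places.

Probabilities are the counts divided by 271.
Repeatedly combine the two least-probable nodes; the expected code length is the sum of the merged weights.
merge 15/271 + 18/271 → 33/271
merge 23/271 + 33/271 → 56/271
merge 37/271 + 56/271 → 93/271
merge 58/271 + 60/271 → 118/271
merge 60/271 + 93/271 → 153/271
merge 118/271 + 153/271 → 1
L = 33/271 + 56/271 + 93/271 + 118/271 + 153/271 + 1 = 724/271 ≈ 2.672 bits/symbol.

2.672 bits/symbol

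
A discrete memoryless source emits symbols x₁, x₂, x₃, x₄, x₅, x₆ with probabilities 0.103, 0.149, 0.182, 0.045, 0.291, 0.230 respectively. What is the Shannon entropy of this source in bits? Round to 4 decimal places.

H = −Σ pᵢ log₂ pᵢ.
−0.103·log₂(0.103) = 0.3378
−0.149·log₂(0.149) = 0.4092
−0.182·log₂(0.182) = 0.4474
−0.045·log₂(0.045) = 0.2013
−0.291·log₂(0.291) = 0.5182
−0.230·log₂(0.230) = 0.4877
Sum ≈ 2.4016 → 2.4016 bits.

2.4016 bits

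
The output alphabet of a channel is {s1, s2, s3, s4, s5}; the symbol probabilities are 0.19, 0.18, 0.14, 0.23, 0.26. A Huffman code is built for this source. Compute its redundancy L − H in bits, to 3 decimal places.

0.029 bits

Entropy H = −Σ p log₂ p ≈ 2.2906 bits.
Huffman merges: 7/50+9/50→8/25; 19/100+23/100→21/50; 13/50+8/25→29/50; 21/50+29/50→1. L = 58/25 ≈ 2.3200.
L − H = 2.3200 − 2.2906 = 0.029 bits.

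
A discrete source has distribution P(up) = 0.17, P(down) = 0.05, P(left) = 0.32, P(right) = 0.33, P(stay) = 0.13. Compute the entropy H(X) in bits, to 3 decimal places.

2.087 bits

H = −Σ pᵢ log₂ pᵢ.
−0.17·log₂(0.17) = 0.4346
−0.05·log₂(0.05) = 0.2161
−0.32·log₂(0.32) = 0.5260
−0.33·log₂(0.33) = 0.5278
−0.13·log₂(0.13) = 0.3826
Sum ≈ 2.0872 → 2.087 bits.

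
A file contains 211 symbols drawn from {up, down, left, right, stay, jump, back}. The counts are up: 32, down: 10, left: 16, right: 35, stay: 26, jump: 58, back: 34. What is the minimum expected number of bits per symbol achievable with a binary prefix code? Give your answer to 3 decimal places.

2.682 bits/symbol

Probabilities are the counts divided by 211.
Repeatedly combine the two least-probable nodes; the expected code length is the sum of the merged weights.
merge 10/211 + 16/211 → 26/211
merge 26/211 + 26/211 → 52/211
merge 32/211 + 34/211 → 66/211
merge 35/211 + 52/211 → 87/211
merge 58/211 + 66/211 → 124/211
merge 87/211 + 124/211 → 1
L = 26/211 + 52/211 + 66/211 + 87/211 + 124/211 + 1 = 566/211 ≈ 2.682 bits/symbol.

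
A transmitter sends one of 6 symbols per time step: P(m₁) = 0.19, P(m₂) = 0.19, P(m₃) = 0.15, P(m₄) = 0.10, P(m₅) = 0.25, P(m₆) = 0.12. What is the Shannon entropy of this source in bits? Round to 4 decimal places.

H = −Σ pᵢ log₂ pᵢ.
−0.19·log₂(0.19) = 0.4552
−0.19·log₂(0.19) = 0.4552
−0.15·log₂(0.15) = 0.4105
−0.10·log₂(0.10) = 0.3322
−0.25·log₂(0.25) = 0.5000
−0.12·log₂(0.12) = 0.3671
Sum ≈ 2.5203 → 2.5203 bits.

2.5203 bits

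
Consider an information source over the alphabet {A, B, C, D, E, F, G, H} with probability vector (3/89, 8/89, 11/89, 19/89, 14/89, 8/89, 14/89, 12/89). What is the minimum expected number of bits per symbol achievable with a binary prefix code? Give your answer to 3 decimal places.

Repeatedly combine the two least-probable nodes; the expected code length is the sum of the merged weights.
merge 3/89 + 8/89 → 11/89
merge 8/89 + 11/89 → 19/89
merge 11/89 + 12/89 → 23/89
merge 14/89 + 14/89 → 28/89
merge 19/89 + 19/89 → 38/89
merge 23/89 + 28/89 → 51/89
merge 38/89 + 51/89 → 1
L = 11/89 + 19/89 + 23/89 + 28/89 + 38/89 + 51/89 + 1 = 259/89 ≈ 2.910 bits/symbol.

2.910 bits/symbol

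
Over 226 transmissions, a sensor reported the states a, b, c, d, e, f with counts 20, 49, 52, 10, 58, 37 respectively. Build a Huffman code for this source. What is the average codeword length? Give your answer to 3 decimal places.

2.429 bits/symbol

Probabilities are the counts divided by 226.
Repeatedly combine the two least-probable nodes; the expected code length is the sum of the merged weights.
merge 5/113 + 10/113 → 15/113
merge 15/113 + 37/226 → 67/226
merge 49/226 + 26/113 → 101/226
merge 29/113 + 67/226 → 125/226
merge 101/226 + 125/226 → 1
L = 15/113 + 67/226 + 101/226 + 125/226 + 1 = 549/226 ≈ 2.429 bits/symbol.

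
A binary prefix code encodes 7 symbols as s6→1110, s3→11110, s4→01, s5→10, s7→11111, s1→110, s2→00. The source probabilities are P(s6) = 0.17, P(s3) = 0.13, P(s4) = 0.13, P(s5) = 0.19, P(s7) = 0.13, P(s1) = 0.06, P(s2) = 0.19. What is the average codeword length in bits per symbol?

L̄ = Σ pᵢ·ℓᵢ = 0.17·4 + 0.13·5 + 0.13·2 + 0.19·2 + 0.13·5 + 0.06·3 + 0.19·2 = 3.18 bits/symbol.

3.18 bits/symbol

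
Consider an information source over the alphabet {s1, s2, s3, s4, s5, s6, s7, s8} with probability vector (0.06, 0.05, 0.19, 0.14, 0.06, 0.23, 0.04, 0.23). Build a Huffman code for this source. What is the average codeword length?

2.75 bits/symbol

Repeatedly combine the two least-probable nodes; the expected code length is the sum of the merged weights.
merge 1/25 + 1/20 → 9/100
merge 3/50 + 3/50 → 3/25
merge 9/100 + 3/25 → 21/100
merge 7/50 + 19/100 → 33/100
merge 21/100 + 23/100 → 11/25
merge 23/100 + 33/100 → 14/25
merge 11/25 + 14/25 → 1
L = 9/100 + 3/25 + 21/100 + 33/100 + 11/25 + 14/25 + 1 = 11/4 = 2.75 bits/symbol.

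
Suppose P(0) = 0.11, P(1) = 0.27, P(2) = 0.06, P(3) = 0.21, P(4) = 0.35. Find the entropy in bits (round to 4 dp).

H = −Σ pᵢ log₂ pᵢ.
−0.11·log₂(0.11) = 0.3503
−0.27·log₂(0.27) = 0.5100
−0.06·log₂(0.06) = 0.2435
−0.21·log₂(0.21) = 0.4728
−0.35·log₂(0.35) = 0.5301
Sum ≈ 2.1068 → 2.1068 bits.

2.1068 bits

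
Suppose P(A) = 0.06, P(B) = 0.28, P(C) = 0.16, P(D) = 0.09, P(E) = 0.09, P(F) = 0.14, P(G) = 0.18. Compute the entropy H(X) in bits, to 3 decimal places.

H = −Σ pᵢ log₂ pᵢ.
−0.06·log₂(0.06) = 0.2435
−0.28·log₂(0.28) = 0.5142
−0.16·log₂(0.16) = 0.4230
−0.09·log₂(0.09) = 0.3127
−0.09·log₂(0.09) = 0.3127
−0.14·log₂(0.14) = 0.3971
−0.18·log₂(0.18) = 0.4453
Sum ≈ 2.6485 → 2.648 bits.

2.648 bits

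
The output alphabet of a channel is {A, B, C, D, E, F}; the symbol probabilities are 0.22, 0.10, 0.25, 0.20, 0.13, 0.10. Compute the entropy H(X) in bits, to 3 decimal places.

H = −Σ pᵢ log₂ pᵢ.
−0.22·log₂(0.22) = 0.4806
−0.10·log₂(0.10) = 0.3322
−0.25·log₂(0.25) = 0.5000
−0.20·log₂(0.20) = 0.4644
−0.13·log₂(0.13) = 0.3826
−0.10·log₂(0.10) = 0.3322
Sum ≈ 2.4920 → 2.492 bits.

2.492 bits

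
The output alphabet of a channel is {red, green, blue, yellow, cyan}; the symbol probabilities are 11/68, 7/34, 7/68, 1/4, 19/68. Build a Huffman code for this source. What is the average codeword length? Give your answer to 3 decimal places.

Repeatedly combine the two least-probable nodes; the expected code length is the sum of the merged weights.
merge 7/68 + 11/68 → 9/34
merge 7/34 + 1/4 → 31/68
merge 9/34 + 19/68 → 37/68
merge 31/68 + 37/68 → 1
L = 9/34 + 31/68 + 37/68 + 1 = 77/34 ≈ 2.265 bits/symbol.

2.265 bits/symbol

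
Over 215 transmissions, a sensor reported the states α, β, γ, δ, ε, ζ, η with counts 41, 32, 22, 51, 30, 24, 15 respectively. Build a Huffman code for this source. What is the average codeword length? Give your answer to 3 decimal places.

2.744 bits/symbol

Probabilities are the counts divided by 215.
Repeatedly combine the two least-probable nodes; the expected code length is the sum of the merged weights.
merge 3/43 + 22/215 → 37/215
merge 24/215 + 6/43 → 54/215
merge 32/215 + 37/215 → 69/215
merge 41/215 + 51/215 → 92/215
merge 54/215 + 69/215 → 123/215
merge 92/215 + 123/215 → 1
L = 37/215 + 54/215 + 69/215 + 92/215 + 123/215 + 1 = 118/43 ≈ 2.744 bits/symbol.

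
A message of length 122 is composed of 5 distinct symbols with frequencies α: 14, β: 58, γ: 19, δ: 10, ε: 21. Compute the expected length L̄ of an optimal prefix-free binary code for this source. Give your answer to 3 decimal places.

2.049 bits/symbol

Probabilities are the counts divided by 122.
Repeatedly combine the two least-probable nodes; the expected code length is the sum of the merged weights.
merge 5/61 + 7/61 → 12/61
merge 19/122 + 21/122 → 20/61
merge 12/61 + 20/61 → 32/61
merge 29/61 + 32/61 → 1
L = 12/61 + 20/61 + 32/61 + 1 = 125/61 ≈ 2.049 bits/symbol.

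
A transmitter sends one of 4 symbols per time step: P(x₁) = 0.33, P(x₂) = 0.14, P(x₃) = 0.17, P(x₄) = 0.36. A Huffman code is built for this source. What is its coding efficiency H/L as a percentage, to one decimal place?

Entropy H = −Σ p log₂ p ≈ 1.8901 bits.
Huffman merges: 7/50+17/100→31/100; 31/100+33/100→16/25; 9/25+16/25→1. L = 39/20 ≈ 1.9500.
Efficiency = H/L = 1.8901/1.9500 = 96.9%.

96.9%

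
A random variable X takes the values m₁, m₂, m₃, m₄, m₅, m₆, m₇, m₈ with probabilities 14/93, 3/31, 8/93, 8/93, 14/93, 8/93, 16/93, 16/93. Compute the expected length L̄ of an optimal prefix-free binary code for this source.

3 bits/symbol

Repeatedly combine the two least-probable nodes; the expected code length is the sum of the merged weights.
merge 8/93 + 8/93 → 16/93
merge 8/93 + 3/31 → 17/93
merge 14/93 + 14/93 → 28/93
merge 16/93 + 16/93 → 32/93
merge 16/93 + 17/93 → 11/31
merge 28/93 + 32/93 → 20/31
merge 11/31 + 20/31 → 1
L = 16/93 + 17/93 + 28/93 + 32/93 + 11/31 + 20/31 + 1 = 3 bits/symbol.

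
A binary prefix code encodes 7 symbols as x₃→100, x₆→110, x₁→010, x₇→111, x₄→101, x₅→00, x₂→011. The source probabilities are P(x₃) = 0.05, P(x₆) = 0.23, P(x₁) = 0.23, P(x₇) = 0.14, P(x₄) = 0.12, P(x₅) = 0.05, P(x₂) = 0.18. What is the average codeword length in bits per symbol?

2.95 bits/symbol

L̄ = Σ pᵢ·ℓᵢ = 0.05·3 + 0.23·3 + 0.23·3 + 0.14·3 + 0.12·3 + 0.05·2 + 0.18·3 = 2.95 bits/symbol.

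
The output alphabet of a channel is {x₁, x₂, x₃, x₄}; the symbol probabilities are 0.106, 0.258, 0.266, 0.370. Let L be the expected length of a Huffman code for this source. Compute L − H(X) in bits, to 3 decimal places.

0.108 bits

Entropy H = −Σ p log₂ p ≈ 1.8864 bits.
Huffman merges: 53/500+129/500→91/250; 133/500+91/250→63/100; 37/100+63/100→1. L = 997/500 ≈ 1.9940.
L − H = 1.9940 − 1.8864 = 0.108 bits.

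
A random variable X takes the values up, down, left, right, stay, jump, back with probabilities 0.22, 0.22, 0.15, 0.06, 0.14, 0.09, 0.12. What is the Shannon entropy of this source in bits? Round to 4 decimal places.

H = −Σ pᵢ log₂ pᵢ.
−0.22·log₂(0.22) = 0.4806
−0.22·log₂(0.22) = 0.4806
−0.15·log₂(0.15) = 0.4105
−0.06·log₂(0.06) = 0.2435
−0.14·log₂(0.14) = 0.3971
−0.09·log₂(0.09) = 0.3127
−0.12·log₂(0.12) = 0.3671
Sum ≈ 2.6921 → 2.6921 bits.

2.6921 bits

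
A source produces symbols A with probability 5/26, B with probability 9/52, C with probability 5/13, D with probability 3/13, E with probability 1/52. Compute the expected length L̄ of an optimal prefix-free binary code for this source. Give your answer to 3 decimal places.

2.192 bits/symbol

Repeatedly combine the two least-probable nodes; the expected code length is the sum of the merged weights.
merge 1/52 + 9/52 → 5/26
merge 5/26 + 5/26 → 5/13
merge 3/13 + 5/13 → 8/13
merge 5/13 + 8/13 → 1
L = 5/26 + 5/13 + 8/13 + 1 = 57/26 ≈ 2.192 bits/symbol.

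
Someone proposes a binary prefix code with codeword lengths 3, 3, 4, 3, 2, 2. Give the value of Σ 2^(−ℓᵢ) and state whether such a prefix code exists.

0.9375; yes

With common denominator 2^4 = 16: Σ 2^(−ℓᵢ) = 2/16 + 2/16 + 1/16 + 2/16 + 4/16 + 4/16 = 15/16 = 0.9375.
Kraft's inequality requires Σ ≤ 1; here Σ = 0.9375 ≤ 1, so such a prefix code exists.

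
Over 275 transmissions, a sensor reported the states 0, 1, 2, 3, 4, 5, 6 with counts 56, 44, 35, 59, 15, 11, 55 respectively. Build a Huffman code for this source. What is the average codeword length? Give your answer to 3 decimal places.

2.676 bits/symbol

Probabilities are the counts divided by 275.
Repeatedly combine the two least-probable nodes; the expected code length is the sum of the merged weights.
merge 1/25 + 3/55 → 26/275
merge 26/275 + 7/55 → 61/275
merge 4/25 + 1/5 → 9/25
merge 56/275 + 59/275 → 23/55
merge 61/275 + 9/25 → 32/55
merge 23/55 + 32/55 → 1
L = 26/275 + 61/275 + 9/25 + 23/55 + 32/55 + 1 = 736/275 ≈ 2.676 bits/symbol.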